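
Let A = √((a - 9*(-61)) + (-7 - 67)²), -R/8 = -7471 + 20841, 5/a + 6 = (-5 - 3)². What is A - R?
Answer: 106960 + √20268390/58 ≈ 1.0704e+5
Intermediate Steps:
a = 5/58 (a = 5/(-6 + (-5 - 3)²) = 5/(-6 + (-8)²) = 5/(-6 + 64) = 5/58 ≈ 0.086207)
R = -106960 (R = -8*(-7471 + 20841) = -8*13370 = -106960)
A = √20268390/58 (A = √((5/58 - 9*(-61)) + (-7 - 67)²) = √((5/58 + 549) + (-74)²) = √(31847/58 + 5476) = √(349455/58) = √20268390/58 ≈ 77.621)
A - R = √20268390/58 - 1*(-106960) = √20268390/58 + 106960 = 106960 + √20268390/58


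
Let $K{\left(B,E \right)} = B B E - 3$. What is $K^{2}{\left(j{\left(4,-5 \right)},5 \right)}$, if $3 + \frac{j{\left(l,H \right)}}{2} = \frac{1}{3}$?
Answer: $\frac{1570009}{81} \approx 19383.0$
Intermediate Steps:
$j{\left(l,H \right)} = - \frac{16}{3}$ ($j{\left(l,H \right)} = -6 + \frac{2}{3} = - \frac{16}{3}$)
$K{\left(B,E \right)} = -3 + E B^{2}$ ($K{\left(B,E \right)} = B^{2} E - 3 = E B^{2} - 3 = -3 + E B^{2}$)
$K^{2}{\left(j{\left(4,-5 \right)},5 \right)} = \left(-3 + 5 \left(- \frac{16}{3}\right)^{2}\right)^{2} = \left(-3 + 5 \cdot \frac{256}{9}\right)^{2} = \left(-3 + \frac{1280}{9}\right)^{2} = \left(\frac{1253}{9}\right)^{2} = \frac{1570009}{81}$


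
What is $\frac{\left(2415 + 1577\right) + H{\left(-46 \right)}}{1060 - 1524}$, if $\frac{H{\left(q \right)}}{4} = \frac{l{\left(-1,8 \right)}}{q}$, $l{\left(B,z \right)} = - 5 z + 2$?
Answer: $- \frac{22973}{2668} \approx -8.6106$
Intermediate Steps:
$l{\left(B,z \right)} = 2 - 5 z$
$H{\left(q \right)} = - \frac{152}{q}$ ($H{\left(q \right)} = 4 \frac{2 - 40}{q} = 4 \left(- \frac{38}{q}\right) = - \frac{152}{q}$)
$\frac{\left(2415 + 1577\right) + H{\left(-46 \right)}}{1060 - 1524} = \frac{\left(2415 + 1577\right) - \frac{152}{-46}}{1060 - 1524} = \frac{3992 - - \frac{76}{23}}{-464} = \left(3992 + \frac{76}{23}\right) \left(- \frac{1}{464}\right) = \frac{91892}{23} \left(- \frac{1}{464}\right) = - \frac{22973}{2668}$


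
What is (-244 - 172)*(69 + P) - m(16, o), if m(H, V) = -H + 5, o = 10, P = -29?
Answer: -16629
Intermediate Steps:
m(H, V) = 5 - H
(-244 - 172)*(69 + P) - m(16, o) = (-244 - 172)*(69 - 29) - (5 - 1*16) = -416*40 - (5 - 16) = -16640 - 1*(-11) = -16640 + 11 = -16629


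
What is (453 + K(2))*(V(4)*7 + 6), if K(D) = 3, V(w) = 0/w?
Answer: 2736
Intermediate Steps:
V(w) = 0
(453 + K(2))*(V(4)*7 + 6) = (453 + 3)*(0*7 + 6) = 456*(0 + 6) = 456*6 = 2736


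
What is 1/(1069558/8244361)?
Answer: 8244361/1069558 ≈ 7.7082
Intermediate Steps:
1/(1069558/8244361) = 8244361/1069558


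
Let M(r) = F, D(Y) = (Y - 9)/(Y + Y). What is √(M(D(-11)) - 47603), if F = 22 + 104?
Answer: I*√47477 ≈ 217.89*I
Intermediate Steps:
D(Y) = (-9 + Y)/(2*Y) (D(Y) = (-9 + Y)/((2*Y)) = (-9 + Y)*(1/(2*Y)) = (-9 + Y)/(2*Y))
F = 126
M(r) = 126
√(M(D(-11)) - 47603) = √(126 - 47603) = √(-47477) = I*√47477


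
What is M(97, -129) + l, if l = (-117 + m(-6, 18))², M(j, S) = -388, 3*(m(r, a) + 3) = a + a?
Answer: 11276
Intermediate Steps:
m(r, a) = -3 + 2*a/3 (m(r, a) = -3 + (a + a)/3 = -3 + (2*a)/3 = -3 + 2*a/3)
l = 11664 (l = (-117 + (-3 + (⅔)*18))² = (-117 + (-3 + 12))² = (-117 + 9)² = (-108)² = 11664)
M(97, -129) + l = -388 + 11664 = 11276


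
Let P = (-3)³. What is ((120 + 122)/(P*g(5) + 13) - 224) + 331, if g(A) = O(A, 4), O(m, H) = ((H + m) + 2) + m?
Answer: 44591/419 ≈ 106.42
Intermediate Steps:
O(m, H) = 2 + H + 2*m (O(m, H) = (2 + H + m) + m = 2 + H + 2*m)
g(A) = 6 + 2*A (g(A) = 2 + 4 + 2*A = 6 + 2*A)
P = -27
((120 + 122)/(P*g(5) + 13) - 224) + 331 = ((120 + 122)/(-27*(6 + 2*5) + 13) - 224) + 331 = (242/(-27*(6 + 10) + 13) - 224) + 331 = (242/(-27*16 + 13) - 224) + 331 = (242/(-432 + 13) - 224) + 331 = (242/(-419) - 224) + 331 = (242*(-1/419) - 224) + 331 = (-242/419 - 224) + 331 = -94098/419 + 331 = 44591/419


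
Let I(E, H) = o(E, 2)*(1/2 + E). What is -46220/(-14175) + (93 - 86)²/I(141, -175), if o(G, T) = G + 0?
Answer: 123047054/37708335 ≈ 3.2631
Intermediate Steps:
o(G, T) = G
I(E, H) = E*(½ + E) (I(E, H) = E*(1/2 + E) = E*(½ + E))
-46220/(-14175) + (93 - 86)²/I(141, -175) = -46220/(-14175) + (93 - 86)²/((141*(½ + 141))) = -46220*(-1/14175) + 7²/((141*(283/2))) = 9244/2835 + 49/(39903/2) = 9244/2835 + 49*(2/39903) = 9244/2835 + 98/39903 = 123047054/37708335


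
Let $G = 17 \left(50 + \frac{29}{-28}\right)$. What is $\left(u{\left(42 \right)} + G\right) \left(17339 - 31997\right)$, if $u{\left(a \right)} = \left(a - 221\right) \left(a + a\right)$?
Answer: $\frac{416392947}{2} \approx 2.082 \cdot 10^{8}$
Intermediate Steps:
$u{\left(a \right)} = 2 a \left(-221 + a\right)$ ($u{\left(a \right)} = \left(-221 + a\right) 2 a = 2 a \left(-221 + a\right)$)
$G = \frac{23307}{28}$ ($G = 17 \left(50 + 29 \left(- \frac{1}{28}\right)\right) = 17 \left(50 - \frac{29}{28}\right) = 17 \cdot \frac{1371}{28} = \frac{23307}{28} \approx 832.39$)
$\left(u{\left(42 \right)} + G\right) \left(17339 - 31997\right) = \left(2 \cdot 42 \left(-221 + 42\right) + \frac{23307}{28}\right) \left(17339 - 31997\right) = \left(2 \cdot 42 \left(-179\right) + \frac{23307}{28}\right) \left(-14658\right) = \left(-15036 + \frac{23307}{28}\right) \left(-14658\right) = \left(- \frac{397701}{28}\right) \left(-14658\right) = \frac{416392947}{2}$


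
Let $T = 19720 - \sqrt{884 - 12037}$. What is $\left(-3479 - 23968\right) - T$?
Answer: $-47167 + i \sqrt{11153} \approx -47167.0 + 105.61 i$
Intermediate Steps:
$T = 19720 - i \sqrt{11153}$ ($T = 19720 - \sqrt{-11153} = 19720 - i \sqrt{11153} \approx 19720.0 - 105.61 i$)
$\left(-3479 - 23968\right) - T = \left(-3479 - 23968\right) - \left(19720 - i \sqrt{11153}\right) = -27447 - \left(19720 - i \sqrt{11153}\right) = -47167 + i \sqrt{11153}$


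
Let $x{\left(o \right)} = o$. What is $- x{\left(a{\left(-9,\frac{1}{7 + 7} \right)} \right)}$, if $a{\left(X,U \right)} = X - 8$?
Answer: $17$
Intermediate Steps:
$a{\left(X,U \right)} = -8 + X$
$- x{\left(a{\left(-9,\frac{1}{7 + 7} \right)} \right)} = - (-8 - 9) = \left(-1\right) \left(-17\right) = 17$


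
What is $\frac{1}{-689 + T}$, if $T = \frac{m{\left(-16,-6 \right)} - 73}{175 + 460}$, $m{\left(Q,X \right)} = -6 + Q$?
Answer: $- \frac{127}{87522} \approx -0.0014511$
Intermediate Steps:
$T = - \frac{19}{127}$ ($T = \frac{\left(-6 - 16\right) - 73}{175 + 460} = \frac{-22 - 73}{635} = \left(-95\right) \frac{1}{635} = - \frac{19}{127} \approx -0.14961$)
$\frac{1}{-689 + T} = \frac{1}{-689 - \frac{19}{127}} = \frac{1}{- \frac{87522}{127}} = - \frac{127}{87522}$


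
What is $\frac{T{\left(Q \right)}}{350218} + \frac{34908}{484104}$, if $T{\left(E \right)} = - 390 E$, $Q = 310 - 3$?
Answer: $- \frac{1905681749}{7064247278} \approx -0.26976$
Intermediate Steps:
$Q = 307$ ($Q = 310 - 3 = 307$)
$\frac{T{\left(Q \right)}}{350218} + \frac{34908}{484104} = \frac{\left(-390\right) 307}{350218} + \frac{34908}{484104} = \left(-119730\right) \frac{1}{350218} + 34908 \cdot \frac{1}{484104} = - \frac{59865}{175109} + \frac{2909}{40342} = - \frac{1905681749}{7064247278}$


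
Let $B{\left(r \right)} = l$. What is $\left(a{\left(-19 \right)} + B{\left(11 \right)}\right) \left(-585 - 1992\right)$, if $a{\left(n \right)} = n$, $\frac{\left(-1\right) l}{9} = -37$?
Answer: $-809178$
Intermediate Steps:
$l = 333$ ($l = \left(-9\right) \left(-37\right) = 333$)
$B{\left(r \right)} = 333$
$\left(a{\left(-19 \right)} + B{\left(11 \right)}\right) \left(-585 - 1992\right) = \left(-19 + 333\right) \left(-585 - 1992\right) = 314 \left(-2577\right) = -809178$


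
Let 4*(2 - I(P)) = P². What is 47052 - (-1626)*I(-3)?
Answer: 93291/2 ≈ 46646.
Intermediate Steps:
I(P) = 2 - P²/4
47052 - (-1626)*I(-3) = 47052 - (-1626)*(2 - ¼*(-3)²) = 47052 - (-1626)*(2 - ¼*9) = 47052 - (-1626)*(2 - 9/4) = 47052 - (-1626)*(-1)/4 = 47052 - 1*813/2 = 47052 - 813/2 = 93291/2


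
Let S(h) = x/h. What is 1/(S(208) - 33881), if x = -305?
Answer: -208/7047553 ≈ -2.9514e-5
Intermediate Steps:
S(h) = -305/h
1/(S(208) - 33881) = 1/(-305/208 - 33881) = 1/(-7047553/208) = -208/7047553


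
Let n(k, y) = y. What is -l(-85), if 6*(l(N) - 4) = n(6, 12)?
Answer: -6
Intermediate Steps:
l(N) = 6 (l(N) = 4 + (⅙)*12 = 4 + 2 = 6)
-l(-85) = -1*6 = -6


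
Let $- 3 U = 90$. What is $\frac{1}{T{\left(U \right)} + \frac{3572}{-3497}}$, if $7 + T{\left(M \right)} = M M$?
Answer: $\frac{3497}{3119249} \approx 0.0011211$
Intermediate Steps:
$U = -30$ ($U = \left(- \frac{1}{3}\right) 90 = -30$)
$T{\left(M \right)} = -7 + M^{2}$ ($T{\left(M \right)} = -7 + M M = -7 + M^{2}$)
$\frac{1}{T{\left(U \right)} + \frac{3572}{-3497}} = \frac{1}{\left(-7 + \left(-30\right)^{2}\right) + \frac{3572}{-3497}} = \frac{1}{\left(-7 + 900\right) + 3572 \left(- \frac{1}{3497}\right)} = \frac{1}{893 - \frac{3572}{3497}} = \frac{1}{\frac{3119249}{3497}} = \frac{3497}{3119249}$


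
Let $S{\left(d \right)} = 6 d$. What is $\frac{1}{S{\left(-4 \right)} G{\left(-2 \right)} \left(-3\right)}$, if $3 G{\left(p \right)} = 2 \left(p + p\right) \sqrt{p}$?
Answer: $\frac{i \sqrt{2}}{384} \approx 0.0036828 i$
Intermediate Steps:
$G{\left(p \right)} = \frac{4 p^{\frac{3}{2}}}{3}$ ($G{\left(p \right)} = \frac{2 \left(p + p\right) \sqrt{p}}{3} = \frac{2 \cdot 2 p \sqrt{p}}{3} = \frac{4 p \sqrt{p}}{3} = \frac{4 p^{\frac{3}{2}}}{3}$)
$\frac{1}{S{\left(-4 \right)} G{\left(-2 \right)} \left(-3\right)} = \frac{1}{6 \left(-4\right) \frac{4 \left(-2\right)^{\frac{3}{2}}}{3} \left(-3\right)} = \frac{1}{- 24 \frac{4 \left(- 2 i \sqrt{2}\right)}{3} \left(-3\right)} = \frac{1}{- 24 \left(- \frac{8 i \sqrt{2}}{3}\right) \left(-3\right)} = \frac{1}{64 i \sqrt{2} \left(-3\right)} = \frac{1}{\left(-192\right) i \sqrt{2}} = \frac{i \sqrt{2}}{384}$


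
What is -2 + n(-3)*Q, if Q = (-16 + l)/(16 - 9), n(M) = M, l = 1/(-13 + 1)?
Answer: 137/28 ≈ 4.8929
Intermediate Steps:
l = -1/12 (l = 1/(-12) = -1/12 ≈ -0.083333)
Q = -193/84 (Q = (-16 - 1/12)/(16 - 9) = -193/12/7 = -193/12*1/7 = -193/84 ≈ -2.2976)
-2 + n(-3)*Q = -2 - 3*(-193/84) = -2 + 193/28 = 137/28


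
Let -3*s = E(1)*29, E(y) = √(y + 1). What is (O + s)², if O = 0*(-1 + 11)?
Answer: 1682/9 ≈ 186.89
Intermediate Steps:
E(y) = √(1 + y)
O = 0 (O = 0*10 = 0)
s = -29*√2/3 (s = -√(1 + 1)*29/3 = -√2*29/3 = -29*√2/3 ≈ -13.671)
(O + s)² = (0 - 29*√2/3)² = (-29*√2/3)² = 1682/9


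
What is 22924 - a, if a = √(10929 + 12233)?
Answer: 22924 - √23162 ≈ 22772.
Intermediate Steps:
a = √23162 ≈ 152.19
22924 - a = 22924 - √23162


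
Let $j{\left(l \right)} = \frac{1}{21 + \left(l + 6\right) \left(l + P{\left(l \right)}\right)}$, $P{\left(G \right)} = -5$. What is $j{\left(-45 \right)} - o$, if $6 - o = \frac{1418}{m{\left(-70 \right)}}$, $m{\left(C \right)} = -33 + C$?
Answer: $- \frac{4012853}{203013} \approx -19.766$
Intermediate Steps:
$o = \frac{2036}{103}$ ($o = 6 - \frac{1418}{-33 - 70} = 6 - \frac{1418}{-103} = 6 - 1418 \left(- \frac{1}{103}\right) = 6 - - \frac{1418}{103} = 6 + \frac{1418}{103} = \frac{2036}{103} \approx 19.767$)
$j{\left(l \right)} = \frac{1}{21 + \left(-5 + l\right) \left(6 + l\right)}$ ($j{\left(l \right)} = \frac{1}{21 + \left(l + 6\right) \left(l - 5\right)} = \frac{1}{21 + \left(6 + l\right) \left(-5 + l\right)} = \frac{1}{21 + \left(-5 + l\right) \left(6 + l\right)}$)
$j{\left(-45 \right)} - o = \frac{1}{-9 - 45 + \left(-45\right)^{2}} - \frac{2036}{103} = \frac{1}{-9 - 45 + 2025} - \frac{2036}{103} = \frac{1}{1971} - \frac{2036}{103} = - \frac{4012853}{203013}$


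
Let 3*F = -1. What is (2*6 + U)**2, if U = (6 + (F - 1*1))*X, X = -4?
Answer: 400/9 ≈ 44.444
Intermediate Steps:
F = -1/3 (F = (1/3)*(-1) = -1/3 ≈ -0.33333)
U = -56/3 (U = (6 + (-1/3 - 1*1))*(-4) = (6 + (-1/3 - 1))*(-4) = (6 - 4/3)*(-4) = (14/3)*(-4) = -56/3 ≈ -18.667)
(2*6 + U)**2 = (2*6 - 56/3)**2 = (12 - 56/3)**2 = (-20/3)**2 = 400/9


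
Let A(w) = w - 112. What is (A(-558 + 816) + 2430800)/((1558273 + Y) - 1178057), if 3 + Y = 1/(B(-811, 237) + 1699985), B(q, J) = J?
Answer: 590449695716/92349501041 ≈ 6.3936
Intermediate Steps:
Y = -5100665/1700222 (Y = -3 + 1/(237 + 1699985) = -3 + 1/1700222 = -5100665/1700222 ≈ -3.0000)
A(w) = -112 + w
(A(-558 + 816) + 2430800)/((1558273 + Y) - 1178057) = ((-112 + (-558 + 816)) + 2430800)/((1558273 - 5100665/1700222) - 1178057) = ((-112 + 258) + 2430800)/(2649404935941/1700222 - 1178057) = (146 + 2430800)/(646446507287/1700222) = 2430946*(1700222/646446507287) = 590449695716/92349501041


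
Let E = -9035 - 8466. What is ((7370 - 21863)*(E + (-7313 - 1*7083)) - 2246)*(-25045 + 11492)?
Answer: -6265294054175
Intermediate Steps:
E = -17501
((7370 - 21863)*(E + (-7313 - 1*7083)) - 2246)*(-25045 + 11492) = ((7370 - 21863)*(-17501 + (-7313 - 1*7083)) - 2246)*(-25045 + 11492) = (-14493*(-17501 + (-7313 - 7083)) - 2246)*(-13553) = (-14493*(-17501 - 14396) - 2246)*(-13553) = (-14493*(-31897) - 2246)*(-13553) = (462283221 - 2246)*(-13553) = 462280975*(-13553) = -6265294054175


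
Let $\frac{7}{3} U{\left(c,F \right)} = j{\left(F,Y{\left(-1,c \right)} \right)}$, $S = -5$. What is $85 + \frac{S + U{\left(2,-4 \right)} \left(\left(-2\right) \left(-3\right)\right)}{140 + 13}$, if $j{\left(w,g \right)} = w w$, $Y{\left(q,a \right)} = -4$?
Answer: $\frac{91288}{1071} \approx 85.236$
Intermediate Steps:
$j{\left(w,g \right)} = w^{2}$
$U{\left(c,F \right)} = \frac{3 F^{2}}{7}$
$85 + \frac{S + U{\left(2,-4 \right)} \left(\left(-2\right) \left(-3\right)\right)}{140 + 13} = 85 + \frac{-5 + \frac{3 \left(-4\right)^{2}}{7} \left(\left(-2\right) \left(-3\right)\right)}{140 + 13} = 85 + \frac{-5 + \frac{3}{7} \cdot 16 \cdot 6}{153} = 85 + \frac{-5 + \frac{48}{7} \cdot 6}{153} = 85 + \frac{-5 + \frac{288}{7}}{153} = 85 + \frac{1}{153} \cdot \frac{253}{7} = 85 + \frac{253}{1071} = \frac{91288}{1071}$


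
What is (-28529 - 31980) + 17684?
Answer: -42825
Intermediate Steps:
(-28529 - 31980) + 17684 = -60509 + 17684 = -42825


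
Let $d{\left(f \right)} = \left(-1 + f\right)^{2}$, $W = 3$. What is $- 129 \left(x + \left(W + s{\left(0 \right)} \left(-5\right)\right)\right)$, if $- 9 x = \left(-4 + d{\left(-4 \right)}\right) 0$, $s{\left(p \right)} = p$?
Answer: $-387$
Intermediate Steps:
$x = 0$ ($x = - \frac{\left(-4 + \left(-1 - 4\right)^{2}\right) 0}{9} = - \frac{\left(-4 + \left(-5\right)^{2}\right) 0}{9} = - \frac{\left(-4 + 25\right) 0}{9} = - \frac{21 \cdot 0}{9} = \left(- \frac{1}{9}\right) 0 = 0$)
$- 129 \left(x + \left(W + s{\left(0 \right)} \left(-5\right)\right)\right) = - 129 \left(0 + \left(3 + 0 \left(-5\right)\right)\right) = - 129 \left(0 + \left(3 + 0\right)\right) = - 129 \left(0 + 3\right) = \left(-129\right) 3 = -387$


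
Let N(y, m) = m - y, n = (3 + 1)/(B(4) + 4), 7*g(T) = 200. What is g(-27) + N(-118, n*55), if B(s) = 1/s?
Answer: 23602/119 ≈ 198.34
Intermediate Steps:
g(T) = 200/7 (g(T) = (⅐)*200 = 200/7)
n = 16/17 (n = (3 + 1)/(1/4 + 4) = 4/(¼ + 4) = 4/(17/4) = 4*(4/17) = 16/17 ≈ 0.94118)
g(-27) + N(-118, n*55) = 200/7 + ((16/17)*55 - 1*(-118)) = 200/7 + (880/17 + 118) = 200/7 + 2886/17 = 23602/119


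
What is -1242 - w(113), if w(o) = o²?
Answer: -14011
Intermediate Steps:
-1242 - w(113) = -1242 - 1*113² = -1242 - 1*12769 = -1242 - 12769 = -14011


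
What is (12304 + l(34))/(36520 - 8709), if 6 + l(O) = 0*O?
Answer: 12298/27811 ≈ 0.44220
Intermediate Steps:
l(O) = -6 (l(O) = -6 + 0*O = -6 + 0 = -6)
(12304 + l(34))/(36520 - 8709) = (12304 - 6)/(36520 - 8709) = 12298/27811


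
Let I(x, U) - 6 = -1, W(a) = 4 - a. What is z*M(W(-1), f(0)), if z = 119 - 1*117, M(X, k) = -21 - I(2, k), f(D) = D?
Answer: -52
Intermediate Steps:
I(x, U) = 5 (I(x, U) = 6 - 1 = 5)
M(X, k) = -26 (M(X, k) = -21 - 1*5 = -21 - 5 = -26)
z = 2 (z = 119 - 117 = 2)
z*M(W(-1), f(0)) = 2*(-26) = -52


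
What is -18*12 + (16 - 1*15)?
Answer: -215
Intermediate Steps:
-18*12 + (16 - 1*15) = -216 + (16 - 15) = -216 + 1 = -215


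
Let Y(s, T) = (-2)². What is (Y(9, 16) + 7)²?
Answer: 121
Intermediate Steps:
Y(s, T) = 4
(Y(9, 16) + 7)² = (4 + 7)² = 11² = 121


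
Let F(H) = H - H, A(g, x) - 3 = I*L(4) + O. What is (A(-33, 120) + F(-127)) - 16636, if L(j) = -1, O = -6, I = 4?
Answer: -16643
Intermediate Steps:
A(g, x) = -7 (A(g, x) = 3 + (4*(-1) - 6) = 3 + (-4 - 6) = 3 - 10 = -7)
F(H) = 0
(A(-33, 120) + F(-127)) - 16636 = (-7 + 0) - 16636 = -7 - 16636 = -16643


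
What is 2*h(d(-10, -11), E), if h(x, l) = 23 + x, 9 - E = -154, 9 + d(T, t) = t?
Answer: 6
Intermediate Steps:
d(T, t) = -9 + t
E = 163 (E = 9 - 1*(-154) = 9 + 154 = 163)
2*h(d(-10, -11), E) = 2*(23 + (-9 - 11)) = 2*(23 - 20) = 2*3 = 6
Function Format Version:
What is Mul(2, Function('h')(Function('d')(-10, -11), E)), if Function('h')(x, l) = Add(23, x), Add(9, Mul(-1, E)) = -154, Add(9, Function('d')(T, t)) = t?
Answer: 6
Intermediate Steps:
Function('d')(T, t) = Add(-9, t)
E = 163 (E = Add(9, Mul(-1, -154)) = Add(9, 154) = 163)
Mul(2, Function('h')(Function('d')(-10, -11), E)) = Mul(2, Add(23, Add(-9, -11))) = Mul(2, Add(23, -20)) = Mul(2, 3) = 6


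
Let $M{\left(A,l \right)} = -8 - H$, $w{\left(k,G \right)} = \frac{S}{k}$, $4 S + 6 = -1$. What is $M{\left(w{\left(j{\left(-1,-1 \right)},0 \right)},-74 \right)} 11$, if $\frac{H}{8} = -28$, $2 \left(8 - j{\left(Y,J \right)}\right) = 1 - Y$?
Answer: $2376$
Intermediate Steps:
$S = - \frac{7}{4}$ ($S = - \frac{3}{2} + \frac{1}{4} \left(-1\right) = - \frac{3}{2} - \frac{1}{4} = - \frac{7}{4} \approx -1.75$)
$j{\left(Y,J \right)} = \frac{15}{2} + \frac{Y}{2}$ ($j{\left(Y,J \right)} = 8 - \frac{1 - Y}{2} = 8 + \left(- \frac{1}{2} + \frac{Y}{2}\right) = \frac{15}{2} + \frac{Y}{2}$)
$H = -224$ ($H = 8 \left(-28\right) = -224$)
$w{\left(k,G \right)} = - \frac{7}{4 k}$
$M{\left(A,l \right)} = 216$ ($M{\left(A,l \right)} = -8 - -224 = -8 + 224 = 216$)
$M{\left(w{\left(j{\left(-1,-1 \right)},0 \right)},-74 \right)} 11 = 216 \cdot 11 = 2376$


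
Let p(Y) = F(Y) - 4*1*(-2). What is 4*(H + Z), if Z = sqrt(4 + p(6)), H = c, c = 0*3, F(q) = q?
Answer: 12*sqrt(2) ≈ 16.971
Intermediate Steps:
c = 0
p(Y) = 8 + Y (p(Y) = Y - 4*1*(-2) = Y - 4*(-2) = Y + 8 = 8 + Y)
H = 0
Z = 3*sqrt(2) (Z = sqrt(4 + (8 + 6)) = sqrt(4 + 14) = sqrt(18) = 3*sqrt(2) ≈ 4.2426)
4*(H + Z) = 4*(0 + 3*sqrt(2)) = 4*(3*sqrt(2)) = 12*sqrt(2)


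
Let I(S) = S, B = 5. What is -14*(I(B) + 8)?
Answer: -182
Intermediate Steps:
-14*(I(B) + 8) = -14*(5 + 8) = -14*13 = -182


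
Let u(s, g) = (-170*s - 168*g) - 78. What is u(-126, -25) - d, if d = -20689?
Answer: 46231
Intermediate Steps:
u(s, g) = -78 - 170*s - 168*g
u(-126, -25) - d = (-78 - 170*(-126) - 168*(-25)) - 1*(-20689) = (-78 + 21420 + 4200) + 20689 = 25542 + 20689 = 46231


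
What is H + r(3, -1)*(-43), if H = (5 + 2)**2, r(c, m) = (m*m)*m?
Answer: 92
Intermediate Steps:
r(c, m) = m**3 (r(c, m) = m**2*m = m**3)
H = 49 (H = 7**2 = 49)
H + r(3, -1)*(-43) = 49 + (-1)**3*(-43) = 49 - 1*(-43) = 49 + 43 = 92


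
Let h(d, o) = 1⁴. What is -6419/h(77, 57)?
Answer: -6419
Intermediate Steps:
h(d, o) = 1
-6419/h(77, 57) = -6419/1 = -6419*1 = -6419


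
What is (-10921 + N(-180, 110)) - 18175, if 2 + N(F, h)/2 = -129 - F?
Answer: -28998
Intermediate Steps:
N(F, h) = -262 - 2*F (N(F, h) = -4 + 2*(-129 - F) = -4 + (-258 - 2*F) = -262 - 2*F)
(-10921 + N(-180, 110)) - 18175 = (-10921 + (-262 - 2*(-180))) - 18175 = (-10921 + (-262 + 360)) - 18175 = (-10921 + 98) - 18175 = -10823 - 18175 = -28998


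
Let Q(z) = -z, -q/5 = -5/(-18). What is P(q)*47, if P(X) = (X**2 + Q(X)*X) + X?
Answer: -1175/18 ≈ -65.278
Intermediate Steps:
q = -25/18 (q = -(-25)/(-18) = -(-25)*(-1)/18 = -5*5/18 = -25/18 ≈ -1.3889)
P(X) = X (P(X) = (X**2 + (-X)*X) + X = (X**2 - X**2) + X = 0 + X = X)
P(q)*47 = -25/18*47 = -1175/18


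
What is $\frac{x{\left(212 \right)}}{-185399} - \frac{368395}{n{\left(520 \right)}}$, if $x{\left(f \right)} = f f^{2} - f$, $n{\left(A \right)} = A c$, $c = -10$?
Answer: $\frac{3750980281}{192814960} \approx 19.454$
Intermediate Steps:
$n{\left(A \right)} = - 10 A$ ($n{\left(A \right)} = A \left(-10\right) = - 10 A$)
$x{\left(f \right)} = f^{3} - f$
$\frac{x{\left(212 \right)}}{-185399} - \frac{368395}{n{\left(520 \right)}} = \frac{212^{3} - 212}{-185399} - \frac{368395}{\left(-10\right) 520} = \left(9528128 - 212\right) \left(- \frac{1}{185399}\right) - \frac{368395}{-5200} = 9527916 \left(- \frac{1}{185399}\right) - - \frac{73679}{1040} = - \frac{9527916}{185399} + \frac{73679}{1040} = \frac{3750980281}{192814960}$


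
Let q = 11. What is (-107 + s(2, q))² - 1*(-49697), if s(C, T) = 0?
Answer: 61146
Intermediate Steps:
(-107 + s(2, q))² - 1*(-49697) = (-107 + 0)² - 1*(-49697) = (-107)² + 49697 = 11449 + 49697 = 61146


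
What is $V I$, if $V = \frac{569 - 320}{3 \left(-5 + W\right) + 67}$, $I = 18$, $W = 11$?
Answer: $\frac{4482}{85} \approx 52.729$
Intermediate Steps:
$V = \frac{249}{85}$ ($V = \frac{569 - 320}{3 \left(-5 + 11\right) + 67} = \frac{249}{3 \cdot 6 + 67} = \frac{249}{18 + 67} = \frac{249}{85} \approx 2.9294$)
$V I = \frac{249}{85} \cdot 18 = \frac{4482}{85}$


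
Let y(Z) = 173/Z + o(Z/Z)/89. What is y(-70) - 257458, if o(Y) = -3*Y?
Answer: -1603978947/6230 ≈ -2.5746e+5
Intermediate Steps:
y(Z) = -3/89 + 173/Z (y(Z) = 173/Z - 3*Z/Z/89 = 173/Z - 3*1*(1/89) = 173/Z - 3*1/89 = 173/Z - 3/89 = -3/89 + 173/Z)
y(-70) - 257458 = (-3/89 + 173/(-70)) - 257458 = (-3/89 + 173*(-1/70)) - 257458 = (-3/89 - 173/70) - 257458 = -15607/6230 - 257458 = -1603978947/6230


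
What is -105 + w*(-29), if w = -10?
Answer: 185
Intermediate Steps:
-105 + w*(-29) = -105 - 10*(-29) = -105 + 290 = 185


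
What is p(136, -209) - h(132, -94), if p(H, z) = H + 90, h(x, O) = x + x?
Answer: -38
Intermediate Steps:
h(x, O) = 2*x
p(H, z) = 90 + H
p(136, -209) - h(132, -94) = (90 + 136) - 2*132 = 226 - 1*264 = 226 - 264 = -38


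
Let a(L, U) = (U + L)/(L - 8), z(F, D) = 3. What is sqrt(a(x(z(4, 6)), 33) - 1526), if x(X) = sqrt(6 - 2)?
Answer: I*sqrt(55146)/6 ≈ 39.139*I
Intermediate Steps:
x(X) = 2 (x(X) = sqrt(4) = 2)
a(L, U) = (L + U)/(-8 + L)
sqrt(a(x(z(4, 6)), 33) - 1526) = sqrt((2 + 33)/(-8 + 2) - 1526) = sqrt(35/(-6) - 1526) = sqrt(-1/6*35 - 1526) = sqrt(-35/6 - 1526) = sqrt(-9191/6) = I*sqrt(55146)/6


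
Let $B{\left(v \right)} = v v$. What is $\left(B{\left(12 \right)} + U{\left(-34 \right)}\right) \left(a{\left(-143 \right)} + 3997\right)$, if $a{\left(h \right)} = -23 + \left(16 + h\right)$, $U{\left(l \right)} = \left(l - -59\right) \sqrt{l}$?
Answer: $553968 + 96175 i \sqrt{34} \approx 5.5397 \cdot 10^{5} + 5.6079 \cdot 10^{5} i$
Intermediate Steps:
$U{\left(l \right)} = \sqrt{l} \left(59 + l\right)$ ($U{\left(l \right)} = \left(l + 59\right) \sqrt{l} = \left(59 + l\right) \sqrt{l} = \sqrt{l} \left(59 + l\right)$)
$a{\left(h \right)} = -7 + h$
$B{\left(v \right)} = v^{2}$
$\left(B{\left(12 \right)} + U{\left(-34 \right)}\right) \left(a{\left(-143 \right)} + 3997\right) = \left(12^{2} + \sqrt{-34} \left(59 - 34\right)\right) \left(\left(-7 - 143\right) + 3997\right) = \left(144 + i \sqrt{34} \cdot 25\right) \left(-150 + 3997\right) = \left(144 + 25 i \sqrt{34}\right) 3847 = 553968 + 96175 i \sqrt{34}$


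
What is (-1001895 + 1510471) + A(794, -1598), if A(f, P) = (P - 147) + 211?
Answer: 507042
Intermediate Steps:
A(f, P) = 64 + P (A(f, P) = (-147 + P) + 211 = 64 + P)
(-1001895 + 1510471) + A(794, -1598) = (-1001895 + 1510471) + (64 - 1598) = 508576 - 1534 = 507042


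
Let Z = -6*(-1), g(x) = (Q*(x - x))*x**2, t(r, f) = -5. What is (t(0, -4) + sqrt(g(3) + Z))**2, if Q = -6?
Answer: (5 - sqrt(6))**2 ≈ 6.5051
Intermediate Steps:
g(x) = 0 (g(x) = (-6*(x - x))*x**2 = (-6*0)*x**2 = 0*x**2 = 0)
Z = 6
(t(0, -4) + sqrt(g(3) + Z))**2 = (-5 + sqrt(0 + 6))**2 = (-5 + sqrt(6))**2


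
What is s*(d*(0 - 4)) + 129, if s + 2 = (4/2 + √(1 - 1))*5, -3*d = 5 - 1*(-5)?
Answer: 707/3 ≈ 235.67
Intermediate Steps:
d = -10/3 (d = -(5 - 1*(-5))/3 = -(5 + 5)/3 = -⅓*10 = -10/3 ≈ -3.3333)
s = 8 (s = -2 + (4/2 + √(1 - 1))*5 = -2 + (4*(½) + √0)*5 = -2 + (2 + 0)*5 = -2 + 2*5 = -2 + 10 = 8)
s*(d*(0 - 4)) + 129 = 8*(-10*(0 - 4)/3) + 129 = 8*(-10/3*(-4)) + 129 = 8*(40/3) + 129 = 320/3 + 129 = 707/3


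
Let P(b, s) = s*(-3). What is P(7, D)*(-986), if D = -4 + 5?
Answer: 2958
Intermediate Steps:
D = 1
P(b, s) = -3*s
P(7, D)*(-986) = -3*1*(-986) = -3*(-986) = 2958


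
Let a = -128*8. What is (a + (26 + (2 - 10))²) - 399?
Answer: -1099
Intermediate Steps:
a = -1024
(a + (26 + (2 - 10))²) - 399 = (-1024 + (26 + (2 - 10))²) - 399 = (-1024 + (26 - 8)²) - 399 = (-1024 + 18²) - 399 = (-1024 + 324) - 399 = -700 - 399 = -1099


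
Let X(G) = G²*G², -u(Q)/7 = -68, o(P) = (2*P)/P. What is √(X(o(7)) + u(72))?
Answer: 2*√123 ≈ 22.181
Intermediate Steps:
o(P) = 2
u(Q) = 476 (u(Q) = -7*(-68) = 476)
X(G) = G⁴
√(X(o(7)) + u(72)) = √(2⁴ + 476) = √(16 + 476) = √492 = 2*√123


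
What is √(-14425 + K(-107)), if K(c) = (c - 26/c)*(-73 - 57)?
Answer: I*√6257895/107 ≈ 23.379*I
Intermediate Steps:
K(c) = -130*c + 3380/c (K(c) = (c - 26/c)*(-130) = -130*c + 3380/c)
√(-14425 + K(-107)) = √(-14425 + (-130*(-107) + 3380/(-107))) = √(-14425 + (13910 + 3380*(-1/107))) = √(-14425 + (13910 - 3380/107)) = √(-14425 + 1484990/107) = √(-58485/107) = I*√6257895/107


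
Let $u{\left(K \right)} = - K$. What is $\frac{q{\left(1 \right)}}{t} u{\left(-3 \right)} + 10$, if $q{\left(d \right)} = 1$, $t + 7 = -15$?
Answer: $\frac{217}{22} \approx 9.8636$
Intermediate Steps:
$t = -22$ ($t = -7 - 15 = -22$)
$\frac{q{\left(1 \right)}}{t} u{\left(-3 \right)} + 10 = 1 \frac{1}{-22} \left(\left(-1\right) \left(-3\right)\right) + 10 = 1 \left(- \frac{1}{22}\right) 3 + 10 = \left(- \frac{1}{22}\right) 3 + 10 = - \frac{3}{22} + 10 = \frac{217}{22}$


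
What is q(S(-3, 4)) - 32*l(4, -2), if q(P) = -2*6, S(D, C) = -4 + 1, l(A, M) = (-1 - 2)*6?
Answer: 564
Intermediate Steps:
l(A, M) = -18 (l(A, M) = -3*6 = -18)
S(D, C) = -3
q(P) = -12
q(S(-3, 4)) - 32*l(4, -2) = -12 - 32*(-18) = -12 + 576 = 564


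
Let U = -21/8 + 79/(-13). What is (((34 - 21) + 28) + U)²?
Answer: 11282881/10816 ≈ 1043.2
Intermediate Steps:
U = -905/104 (U = -21*⅛ + 79*(-1/13) = -21/8 - 79/13 = -905/104 ≈ -8.7019)
(((34 - 21) + 28) + U)² = (((34 - 21) + 28) - 905/104)² = ((13 + 28) - 905/104)² = (41 - 905/104)² = (3359/104)² = 11282881/10816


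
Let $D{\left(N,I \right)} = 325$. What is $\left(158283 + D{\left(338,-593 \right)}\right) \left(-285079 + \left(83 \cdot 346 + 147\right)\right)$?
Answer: $-40637590112$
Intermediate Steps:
$\left(158283 + D{\left(338,-593 \right)}\right) \left(-285079 + \left(83 \cdot 346 + 147\right)\right) = \left(158283 + 325\right) \left(-285079 + \left(83 \cdot 346 + 147\right)\right) = 158608 \left(-285079 + \left(28718 + 147\right)\right) = 158608 \left(-285079 + 28865\right) = 158608 \left(-256214\right) = -40637590112$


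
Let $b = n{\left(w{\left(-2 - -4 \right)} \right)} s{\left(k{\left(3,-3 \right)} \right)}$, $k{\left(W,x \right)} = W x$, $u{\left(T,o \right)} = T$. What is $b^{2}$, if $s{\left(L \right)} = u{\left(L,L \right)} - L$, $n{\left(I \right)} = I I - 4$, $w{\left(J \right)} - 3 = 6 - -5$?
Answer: $0$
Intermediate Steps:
$w{\left(J \right)} = 14$ ($w{\left(J \right)} = 3 + \left(6 - -5\right) = 3 + \left(6 + 5\right) = 3 + 11 = 14$)
$n{\left(I \right)} = -4 + I^{2}$ ($n{\left(I \right)} = I^{2} - 4 = -4 + I^{2}$)
$s{\left(L \right)} = 0$ ($s{\left(L \right)} = L - L = 0$)
$b = 0$ ($b = \left(-4 + 14^{2}\right) 0 = \left(-4 + 196\right) 0 = 192 \cdot 0 = 0$)
$b^{2} = 0^{2} = 0$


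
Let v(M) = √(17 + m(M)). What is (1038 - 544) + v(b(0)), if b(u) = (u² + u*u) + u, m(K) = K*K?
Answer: 494 + √17 ≈ 498.12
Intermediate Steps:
m(K) = K²
b(u) = u + 2*u² (b(u) = (u² + u²) + u = 2*u² + u = u + 2*u²)
v(M) = √(17 + M²)
(1038 - 544) + v(b(0)) = (1038 - 544) + √(17 + (0*(1 + 2*0))²) = 494 + √(17 + (0*(1 + 0))²) = 494 + √(17 + (0*1)²) = 494 + √(17 + 0²) = 494 + √(17 + 0) = 494 + √17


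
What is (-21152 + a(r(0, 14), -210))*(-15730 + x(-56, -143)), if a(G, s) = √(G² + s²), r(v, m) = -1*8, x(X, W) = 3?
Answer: 332657504 - 31454*√11041 ≈ 3.2935e+8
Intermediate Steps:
r(v, m) = -8
(-21152 + a(r(0, 14), -210))*(-15730 + x(-56, -143)) = (-21152 + √((-8)² + (-210)²))*(-15730 + 3) = (-21152 + √(64 + 44100))*(-15727) = (-21152 + √44164)*(-15727) = (-21152 + 2*√11041)*(-15727) = 332657504 - 31454*√11041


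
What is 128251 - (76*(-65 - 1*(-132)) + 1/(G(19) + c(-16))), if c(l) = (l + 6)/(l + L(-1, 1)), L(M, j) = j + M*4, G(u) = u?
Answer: 45691970/371 ≈ 1.2316e+5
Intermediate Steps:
L(M, j) = j + 4*M
c(l) = (6 + l)/(-3 + l) (c(l) = (l + 6)/(l + (1 + 4*(-1))) = (6 + l)/(l + (1 - 4)) = (6 + l)/(l - 3) = (6 + l)/(-3 + l))
128251 - (76*(-65 - 1*(-132)) + 1/(G(19) + c(-16))) = 128251 - (76*(-65 - 1*(-132)) + 1/(19 + (6 - 16)/(-3 - 16))) = 128251 - (76*(-65 + 132) + 1/(19 - 10/(-19))) = 128251 - (76*67 + 1/(19 - 1/19*(-10))) = 128251 - (5092 + 1/(19 + 10/19)) = 128251 - (5092 + 1/(371/19)) = 128251 - (5092 + 19/371) = 128251 - 1*1889151/371 = 128251 - 1889151/371 = 45691970/371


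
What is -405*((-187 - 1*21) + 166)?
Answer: 17010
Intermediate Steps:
-405*((-187 - 1*21) + 166) = -405*((-187 - 21) + 166) = -405*(-208 + 166) = -405*(-42) = 17010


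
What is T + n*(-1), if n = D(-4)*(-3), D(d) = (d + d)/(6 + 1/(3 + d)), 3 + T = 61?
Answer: 266/5 ≈ 53.200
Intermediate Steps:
T = 58 (T = -3 + 61 = 58)
D(d) = 2*d/(6 + 1/(3 + d)) (D(d) = (2*d)/(6 + 1/(3 + d)) = 2*d/(6 + 1/(3 + d)))
n = 24/5 (n = (2*(-4)*(3 - 4)/(19 + 6*(-4)))*(-3) = (2*(-4)*(-1)/(19 - 24))*(-3) = (2*(-4)*(-1)/(-5))*(-3) = (2*(-4)*(-⅕)*(-1))*(-3) = -8/5*(-3) = 24/5 ≈ 4.8000)
T + n*(-1) = 58 + (24/5)*(-1) = 58 - 24/5 = 266/5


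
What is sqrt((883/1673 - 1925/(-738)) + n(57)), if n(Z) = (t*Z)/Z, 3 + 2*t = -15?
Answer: I*sqrt(993211137982)/411558 ≈ 2.4215*I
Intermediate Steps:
t = -9 (t = -3/2 + (1/2)*(-15) = -3/2 - 15/2 = -9)
n(Z) = -9 (n(Z) = (-9*Z)/Z = -9)
sqrt((883/1673 - 1925/(-738)) + n(57)) = sqrt((883/1673 - 1925/(-738)) - 9) = sqrt((883*(1/1673) - 1925*(-1/738)) - 9) = sqrt((883/1673 + 1925/738) - 9) = sqrt(3872179/1234674 - 9) = sqrt(-7239887/1234674) = I*sqrt(993211137982)/411558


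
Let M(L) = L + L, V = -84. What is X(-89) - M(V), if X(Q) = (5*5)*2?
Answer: 218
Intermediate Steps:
X(Q) = 50 (X(Q) = 25*2 = 50)
M(L) = 2*L
X(-89) - M(V) = 50 - 2*(-84) = 50 - 1*(-168) = 50 + 168 = 218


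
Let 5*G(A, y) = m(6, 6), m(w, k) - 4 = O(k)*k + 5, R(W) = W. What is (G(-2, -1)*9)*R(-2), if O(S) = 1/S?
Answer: -36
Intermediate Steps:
O(S) = 1/S
m(w, k) = 10 (m(w, k) = 4 + (k/k + 5) = 4 + (1 + 5) = 4 + 6 = 10)
G(A, y) = 2 (G(A, y) = (⅕)*10 = 2)
(G(-2, -1)*9)*R(-2) = (2*9)*(-2) = 18*(-2) = -36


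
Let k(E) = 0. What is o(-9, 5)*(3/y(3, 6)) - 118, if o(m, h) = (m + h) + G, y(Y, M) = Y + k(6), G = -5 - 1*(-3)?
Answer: -124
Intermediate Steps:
G = -2 (G = -5 + 3 = -2)
y(Y, M) = Y (y(Y, M) = Y + 0 = Y)
o(m, h) = -2 + h + m (o(m, h) = (m + h) - 2 = (h + m) - 2 = -2 + h + m)
o(-9, 5)*(3/y(3, 6)) - 118 = (-2 + 5 - 9)*(3/3) - 118 = -18/3 - 118 = -6*1 - 118 = -6 - 118 = -124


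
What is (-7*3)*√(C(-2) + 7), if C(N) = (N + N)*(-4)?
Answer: -21*√23 ≈ -100.71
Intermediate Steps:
C(N) = -8*N (C(N) = (2*N)*(-4) = -8*N)
(-7*3)*√(C(-2) + 7) = (-7*3)*√(-8*(-2) + 7) = -21*√(16 + 7) = -21*√23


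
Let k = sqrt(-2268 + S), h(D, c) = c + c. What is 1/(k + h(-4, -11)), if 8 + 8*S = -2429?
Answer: -16/2223 - 2*I*sqrt(41162)/24453 ≈ -0.0071975 - 0.016594*I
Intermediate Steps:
h(D, c) = 2*c
S = -2437/8 (S = -1 + (1/8)*(-2429) = -1 - 2429/8 = -2437/8 ≈ -304.63)
k = I*sqrt(41162)/4 (k = sqrt(-2268 - 2437/8) = sqrt(-20581/8) = I*sqrt(41162)/4 ≈ 50.721*I)
1/(k + h(-4, -11)) = 1/(I*sqrt(41162)/4 + 2*(-11)) = 1/(I*sqrt(41162)/4 - 22) = 1/(-22 + I*sqrt(41162)/4)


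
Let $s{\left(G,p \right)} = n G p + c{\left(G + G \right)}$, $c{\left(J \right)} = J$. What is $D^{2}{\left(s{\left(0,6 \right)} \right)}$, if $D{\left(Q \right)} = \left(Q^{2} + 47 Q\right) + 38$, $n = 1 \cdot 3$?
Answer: $1444$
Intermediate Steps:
$n = 3$
$s{\left(G,p \right)} = 2 G + 3 G p$ ($s{\left(G,p \right)} = 3 G p + \left(G + G\right) = 3 G p + 2 G = 2 G + 3 G p$)
$D{\left(Q \right)} = 38 + Q^{2} + 47 Q$
$D^{2}{\left(s{\left(0,6 \right)} \right)} = \left(38 + \left(0 \left(2 + 3 \cdot 6\right)\right)^{2} + 47 \cdot 0 \left(2 + 3 \cdot 6\right)\right)^{2} = \left(38 + \left(0 \left(2 + 18\right)\right)^{2} + 47 \cdot 0 \left(2 + 18\right)\right)^{2} = \left(38 + \left(0 \cdot 20\right)^{2} + 47 \cdot 0 \cdot 20\right)^{2} = \left(38 + 0^{2} + 47 \cdot 0\right)^{2} = \left(38 + 0 + 0\right)^{2} = 38^{2} = 1444$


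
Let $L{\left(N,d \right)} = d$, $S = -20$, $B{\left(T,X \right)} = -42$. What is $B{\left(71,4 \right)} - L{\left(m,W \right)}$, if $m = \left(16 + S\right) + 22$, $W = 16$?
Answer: $-58$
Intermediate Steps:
$m = 18$ ($m = \left(16 - 20\right) + 22 = -4 + 22 = 18$)
$B{\left(71,4 \right)} - L{\left(m,W \right)} = -42 - 16 = -58$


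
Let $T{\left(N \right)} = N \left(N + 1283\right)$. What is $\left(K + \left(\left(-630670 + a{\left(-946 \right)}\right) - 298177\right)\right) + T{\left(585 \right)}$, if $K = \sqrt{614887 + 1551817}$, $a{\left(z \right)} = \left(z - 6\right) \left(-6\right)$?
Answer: $169645 + 4 \sqrt{135419} \approx 1.7112 \cdot 10^{5}$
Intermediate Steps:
$a{\left(z \right)} = 36 - 6 z$ ($a{\left(z \right)} = \left(-6 + z\right) \left(-6\right) = 36 - 6 z$)
$K = 4 \sqrt{135419}$ ($K = \sqrt{2166704} = 4 \sqrt{135419} \approx 1472.0$)
$T{\left(N \right)} = N \left(1283 + N\right)$
$\left(K + \left(\left(-630670 + a{\left(-946 \right)}\right) - 298177\right)\right) + T{\left(585 \right)} = \left(4 \sqrt{135419} + \left(\left(-630670 + \left(36 - -5676\right)\right) - 298177\right)\right) + 585 \left(1283 + 585\right) = \left(4 \sqrt{135419} + \left(\left(-630670 + \left(36 + 5676\right)\right) - 298177\right)\right) + 585 \cdot 1868 = \left(4 \sqrt{135419} + \left(\left(-630670 + 5712\right) - 298177\right)\right) + 1092780 = \left(4 \sqrt{135419} - 923135\right) + 1092780 = \left(-923135 + 4 \sqrt{135419}\right) + 1092780 = 169645 + 4 \sqrt{135419}$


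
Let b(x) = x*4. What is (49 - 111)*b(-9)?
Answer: 2232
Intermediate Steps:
b(x) = 4*x
(49 - 111)*b(-9) = (49 - 111)*(4*(-9)) = -62*(-36) = 2232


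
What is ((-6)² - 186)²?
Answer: 22500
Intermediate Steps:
((-6)² - 186)² = (36 - 186)² = (-150)² = 22500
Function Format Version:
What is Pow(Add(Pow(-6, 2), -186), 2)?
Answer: 22500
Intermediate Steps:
Pow(Add(Pow(-6, 2), -186), 2) = Pow(Add(36, -186), 2) = Pow(-150, 2) = 22500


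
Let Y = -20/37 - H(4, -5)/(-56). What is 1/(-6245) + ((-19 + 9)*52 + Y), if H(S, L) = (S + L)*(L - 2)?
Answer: -961998831/1848520 ≈ -520.42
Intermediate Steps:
H(S, L) = (-2 + L)*(L + S) (H(S, L) = (L + S)*(-2 + L) = (-2 + L)*(L + S))
Y = -123/296 (Y = -20/37 - ((-5)**2 - 2*(-5) - 2*4 - 5*4)/(-56) = -20*1/37 - (25 + 10 - 8 - 20)*(-1/56) = -20/37 - 1*7*(-1/56) = -20/37 - 7*(-1/56) = -20/37 + 1/8 = -123/296 ≈ -0.41554)
1/(-6245) + ((-19 + 9)*52 + Y) = 1/(-6245) + ((-19 + 9)*52 - 123/296) = -1/6245 + (-10*52 - 123/296) = -1/6245 + (-520 - 123/296) = -1/6245 - 154043/296 = -961998831/1848520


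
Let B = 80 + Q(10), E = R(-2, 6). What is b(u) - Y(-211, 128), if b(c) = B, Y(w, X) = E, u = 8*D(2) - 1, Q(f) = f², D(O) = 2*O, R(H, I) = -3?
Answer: 183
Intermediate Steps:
E = -3
u = 31 (u = 8*(2*2) - 1 = 8*4 - 1 = 32 - 1 = 31)
Y(w, X) = -3
B = 180 (B = 80 + 10² = 80 + 100 = 180)
b(c) = 180
b(u) - Y(-211, 128) = 180 - 1*(-3) = 180 + 3 = 183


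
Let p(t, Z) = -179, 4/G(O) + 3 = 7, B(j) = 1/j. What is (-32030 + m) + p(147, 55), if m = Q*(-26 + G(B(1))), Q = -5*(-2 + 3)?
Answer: -32084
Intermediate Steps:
B(j) = 1/j
G(O) = 1 (G(O) = 4/(-3 + 7) = 4/4 = 4*(¼) = 1)
Q = -5 (Q = -5*1 = -5)
m = 125 (m = -5*(-26 + 1) = -5*(-25) = 125)
(-32030 + m) + p(147, 55) = (-32030 + 125) - 179 = -31905 - 179 = -32084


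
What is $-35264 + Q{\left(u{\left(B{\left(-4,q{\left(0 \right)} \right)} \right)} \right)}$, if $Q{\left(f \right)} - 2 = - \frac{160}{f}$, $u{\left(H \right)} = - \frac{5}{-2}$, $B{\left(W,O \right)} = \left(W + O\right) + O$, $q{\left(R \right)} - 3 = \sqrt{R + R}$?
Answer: $-35326$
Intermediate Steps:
$q{\left(R \right)} = 3 + \sqrt{2} \sqrt{R}$ ($q{\left(R \right)} = 3 + \sqrt{R + R} = 3 + \sqrt{2 R} = 3 + \sqrt{2} \sqrt{R}$)
$B{\left(W,O \right)} = W + 2 O$ ($B{\left(W,O \right)} = \left(O + W\right) + O = W + 2 O$)
$u{\left(H \right)} = \frac{5}{2}$ ($u{\left(H \right)} = \left(-5\right) \left(- \frac{1}{2}\right) = \frac{5}{2}$)
$Q{\left(f \right)} = 2 - \frac{160}{f}$
$-35264 + Q{\left(u{\left(B{\left(-4,q{\left(0 \right)} \right)} \right)} \right)} = -35264 + \left(2 - \frac{160}{\frac{5}{2}}\right) = -35264 + \left(2 - 64\right) = -35264 - 62 = -35326$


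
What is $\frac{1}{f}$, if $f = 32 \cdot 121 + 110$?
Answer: $\frac{1}{3982} \approx 0.00025113$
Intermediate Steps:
$f = 3982$ ($f = 3872 + 110 = 3982$)
$\frac{1}{f} = \frac{1}{3982}$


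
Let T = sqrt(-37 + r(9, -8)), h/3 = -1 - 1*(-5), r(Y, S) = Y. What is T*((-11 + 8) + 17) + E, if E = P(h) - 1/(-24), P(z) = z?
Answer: 289/24 + 28*I*sqrt(7) ≈ 12.042 + 74.081*I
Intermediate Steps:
h = 12 (h = 3*(-1 - 1*(-5)) = 3*(-1 + 5) = 3*4 = 12)
T = 2*I*sqrt(7) (T = sqrt(-37 + 9) = sqrt(-28) = 2*I*sqrt(7) ≈ 5.2915*I)
E = 289/24 (E = 12 - 1/(-24) = 12 - 1*(-1/24) = 12 + 1/24 = 289/24 ≈ 12.042)
T*((-11 + 8) + 17) + E = (2*I*sqrt(7))*((-11 + 8) + 17) + 289/24 = (2*I*sqrt(7))*(-3 + 17) + 289/24 = (2*I*sqrt(7))*14 + 289/24 = 28*I*sqrt(7) + 289/24 = 289/24 + 28*I*sqrt(7)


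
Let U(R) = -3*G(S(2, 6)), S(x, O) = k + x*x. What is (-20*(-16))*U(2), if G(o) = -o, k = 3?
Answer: 6720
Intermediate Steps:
S(x, O) = 3 + x² (S(x, O) = 3 + x*x = 3 + x²)
U(R) = 21 (U(R) = -(-3)*(3 + 2²) = -(-3)*(3 + 4) = -(-3)*7 = -3*(-7) = 21)
(-20*(-16))*U(2) = -20*(-16)*21 = 320*21 = 6720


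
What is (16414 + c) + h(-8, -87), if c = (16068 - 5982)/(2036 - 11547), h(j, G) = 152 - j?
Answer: 157625228/9511 ≈ 16573.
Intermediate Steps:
c = -10086/9511 (c = 10086/(-9511) = 10086*(-1/9511) = -10086/9511 ≈ -1.0605)
(16414 + c) + h(-8, -87) = (16414 - 10086/9511) + (152 - 1*(-8)) = 156103468/9511 + (152 + 8) = 156103468/9511 + 160 = 157625228/9511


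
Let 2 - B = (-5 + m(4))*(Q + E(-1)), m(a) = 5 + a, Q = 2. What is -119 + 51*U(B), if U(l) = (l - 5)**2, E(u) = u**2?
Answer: 11356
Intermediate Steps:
B = -10 (B = 2 - (-5 + (5 + 4))*(2 + (-1)**2) = 2 - (-5 + 9)*(2 + 1) = 2 - 4*3 = 2 - 1*12 = 2 - 12 = -10)
U(l) = (-5 + l)**2
-119 + 51*U(B) = -119 + 51*(-5 - 10)**2 = -119 + 51*(-15)**2 = -119 + 51*225 = -119 + 11475 = 11356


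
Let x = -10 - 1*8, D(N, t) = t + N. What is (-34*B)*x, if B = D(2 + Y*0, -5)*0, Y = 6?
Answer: 0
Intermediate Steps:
D(N, t) = N + t
B = 0 (B = ((2 + 6*0) - 5)*0 = ((2 + 0) - 5)*0 = (2 - 5)*0 = -3*0 = 0)
x = -18 (x = -10 - 8 = -18)
(-34*B)*x = -34*0*(-18) = 0*(-18) = 0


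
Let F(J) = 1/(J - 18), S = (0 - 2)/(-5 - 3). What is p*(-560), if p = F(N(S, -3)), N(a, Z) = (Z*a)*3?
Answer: 2240/81 ≈ 27.654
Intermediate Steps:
S = ¼ (S = -2/(-8) = -2*(-⅛) = ¼ ≈ 0.25000)
N(a, Z) = 3*Z*a
F(J) = 1/(-18 + J)
p = -4/81 (p = 1/(-18 + 3*(-3)*(¼)) = 1/(-18 - 9/4) = 1/(-81/4) = -4/81 ≈ -0.049383)
p*(-560) = -4/81*(-560) = 2240/81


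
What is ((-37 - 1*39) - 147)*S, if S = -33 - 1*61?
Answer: 20962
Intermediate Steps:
S = -94 (S = -33 - 61 = -94)
((-37 - 1*39) - 147)*S = ((-37 - 1*39) - 147)*(-94) = ((-37 - 39) - 147)*(-94) = (-76 - 147)*(-94) = -223*(-94) = 20962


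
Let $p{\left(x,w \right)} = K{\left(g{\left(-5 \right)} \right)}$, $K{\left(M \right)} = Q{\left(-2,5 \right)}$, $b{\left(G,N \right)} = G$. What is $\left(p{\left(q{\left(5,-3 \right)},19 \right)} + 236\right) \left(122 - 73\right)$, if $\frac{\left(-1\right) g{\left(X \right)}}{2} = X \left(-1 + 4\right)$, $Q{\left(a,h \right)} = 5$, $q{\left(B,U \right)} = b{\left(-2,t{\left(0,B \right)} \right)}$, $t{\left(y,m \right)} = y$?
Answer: $11809$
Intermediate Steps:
$q{\left(B,U \right)} = -2$
$g{\left(X \right)} = - 6 X$ ($g{\left(X \right)} = - 2 X \left(-1 + 4\right) = - 2 X 3 = - 2 \cdot 3 X = - 6 X$)
$K{\left(M \right)} = 5$
$p{\left(x,w \right)} = 5$
$\left(p{\left(q{\left(5,-3 \right)},19 \right)} + 236\right) \left(122 - 73\right) = \left(5 + 236\right) \left(122 - 73\right) = 241 \cdot 49 = 11809$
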